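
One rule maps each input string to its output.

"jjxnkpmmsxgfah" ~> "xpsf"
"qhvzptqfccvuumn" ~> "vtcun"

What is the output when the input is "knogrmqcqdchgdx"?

Each output is the input with this applied: keep one character in every 3, starting at position 3 (positions 3rd, 6th, 9th, ...).
For "knogrmqcqdchgdx" the result is "omqhx".

omqhx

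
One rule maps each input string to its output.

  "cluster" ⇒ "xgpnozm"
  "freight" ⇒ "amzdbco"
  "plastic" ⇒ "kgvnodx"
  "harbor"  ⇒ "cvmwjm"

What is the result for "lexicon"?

gzsdxji

In each case the input is transformed by: shift every letter 5 places backward in the alphabet (wrapping around).
Doing the same to "lexicon": "gzsdxji".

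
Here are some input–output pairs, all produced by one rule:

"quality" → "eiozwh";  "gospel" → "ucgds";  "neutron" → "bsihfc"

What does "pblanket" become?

The transformation: shift every letter 12 places backward in the alphabet (wrapping around), then delete the last character.
On "pblanket": the first step gives "dpzobysh", and the second then gives "dpzobys".

dpzobys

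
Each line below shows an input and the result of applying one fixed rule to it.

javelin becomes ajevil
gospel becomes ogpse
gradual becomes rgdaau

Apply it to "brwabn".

rbawb

Rule — delete the last character, then swap each adjacent pair of characters (1↔2, 3↔4, ...).
So "brwabn" becomes "rbawb".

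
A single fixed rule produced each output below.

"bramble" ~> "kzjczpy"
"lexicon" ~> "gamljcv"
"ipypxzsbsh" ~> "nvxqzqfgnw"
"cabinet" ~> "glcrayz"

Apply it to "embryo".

The transformation: move the first 3 characters to the end (rotate left by 3), then shift every letter 2 places backward in the alphabet (wrapping around).
"embryo" → "ryoemb" → "pwmckz".

pwmckz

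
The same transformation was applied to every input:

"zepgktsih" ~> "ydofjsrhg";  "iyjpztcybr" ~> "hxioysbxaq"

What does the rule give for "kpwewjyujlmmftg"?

The rule is to shift every letter 1 place backward in the alphabet (wrapping around).
"kpwewjyujlmmftg" → "jovdvixtikllesf".

jovdvixtikllesf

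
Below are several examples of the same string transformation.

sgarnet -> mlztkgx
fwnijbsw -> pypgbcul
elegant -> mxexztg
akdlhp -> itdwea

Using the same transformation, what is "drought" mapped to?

mwkhnza

Rule — shift every letter 7 places backward in the alphabet (wrapping around), then move the last character to the front.
Applying that to "drought" gives "mwkhnza".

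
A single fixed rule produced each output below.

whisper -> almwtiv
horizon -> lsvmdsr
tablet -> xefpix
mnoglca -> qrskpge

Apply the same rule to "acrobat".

The transformation: shift every letter 4 places forward in the alphabet (wrapping around).
"acrobat" → "egvsfex".

egvsfex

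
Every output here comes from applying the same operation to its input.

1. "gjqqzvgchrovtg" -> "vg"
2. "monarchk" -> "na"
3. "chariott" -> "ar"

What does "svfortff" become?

fo

The rule is to swap the front and back halves of the string, then keep only the last 2 characters.
Starting from "svfortff": after the first operation, "rtffsvfo"; after the second, "fo".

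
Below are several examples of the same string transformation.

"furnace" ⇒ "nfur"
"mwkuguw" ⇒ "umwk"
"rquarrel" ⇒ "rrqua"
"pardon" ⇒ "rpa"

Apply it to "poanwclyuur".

The rule is to delete the last 3 characters, then move the last character to the front.
"poanwclyuur" → "poanwcly" → "ypoanwcl".

ypoanwcl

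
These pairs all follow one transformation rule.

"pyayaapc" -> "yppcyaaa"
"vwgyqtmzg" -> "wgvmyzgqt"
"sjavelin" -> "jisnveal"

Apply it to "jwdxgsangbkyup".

wujpxkdysggbna

The rule is to swap each adjacent pair of characters (1↔2, 3↔4, ...), then take characters alternately from the front and the back (1st, last, 2nd, 2nd-last, ...).
"jwdxgsangbkyup" → "wjxdsgnabgykpu" → "wujpxkdysggbna".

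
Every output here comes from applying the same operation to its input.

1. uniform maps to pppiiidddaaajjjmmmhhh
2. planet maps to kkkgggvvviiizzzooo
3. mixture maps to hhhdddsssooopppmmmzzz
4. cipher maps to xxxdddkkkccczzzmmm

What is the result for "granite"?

bbbmmmvvviiidddooozzz

Looking at the pairs, the operation is to shift every letter 5 places backward in the alphabet (wrapping around), then repeat every character 3 times.
On "granite": the first step gives "bmvidoz", and the second then gives "bbbmmmvvviiidddooozzz".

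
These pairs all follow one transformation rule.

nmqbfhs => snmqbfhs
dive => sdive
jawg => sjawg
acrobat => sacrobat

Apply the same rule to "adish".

sadish

The pattern: prepend "s".
Applying that to "adish" gives "sadish".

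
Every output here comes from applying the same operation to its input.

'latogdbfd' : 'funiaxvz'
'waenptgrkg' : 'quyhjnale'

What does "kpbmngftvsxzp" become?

The transformation: delete the last character, then shift every letter 6 places backward in the alphabet (wrapping around).
Applying both steps to "kpbmngftvsxzp": "kpbmngftvsxz", then "ejvghaznpmrt".

ejvghaznpmrt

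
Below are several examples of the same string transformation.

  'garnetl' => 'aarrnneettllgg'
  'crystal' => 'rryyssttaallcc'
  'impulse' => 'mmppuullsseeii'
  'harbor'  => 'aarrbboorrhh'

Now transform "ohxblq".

hhxxbbllqqoo

In each case the input is transformed by: double every character, then move the first 2 characters to the end (rotate left by 2).
"ohxblq" → "hhxxbbllqqoo".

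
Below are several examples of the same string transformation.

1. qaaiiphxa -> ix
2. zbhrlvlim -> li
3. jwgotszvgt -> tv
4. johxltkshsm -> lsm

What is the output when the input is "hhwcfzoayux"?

The pattern: delete the first 2 characters, then keep one character in every 3, starting at position 3 (positions 3rd, 6th, 9th, ...).
For "hhwcfzoayux" the result is "fax".

fax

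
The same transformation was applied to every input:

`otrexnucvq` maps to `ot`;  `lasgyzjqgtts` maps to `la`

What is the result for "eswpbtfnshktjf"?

es

Looking at the pairs, the operation is to keep only the first 2 characters.
For "eswpbtfnshktjf" the result is "es".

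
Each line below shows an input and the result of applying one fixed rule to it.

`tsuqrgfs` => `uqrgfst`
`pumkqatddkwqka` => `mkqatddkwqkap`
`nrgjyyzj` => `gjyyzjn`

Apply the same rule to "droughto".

The rule is to move the first 2 characters to the end (rotate left by 2), then delete the last character.
So "droughto" becomes "oughtod".
(Check on "pumkqatddkwqka": → "mkqatddkwqkapu" → "mkqatddkwqkap" ✓)

oughtod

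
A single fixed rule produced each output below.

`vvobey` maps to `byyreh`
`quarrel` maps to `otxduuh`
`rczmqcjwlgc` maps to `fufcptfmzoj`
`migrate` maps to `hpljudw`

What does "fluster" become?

uioxvwh

Rule — move the last character to the front, then shift every letter 3 places forward in the alphabet (wrapping around).
Applying that to "fluster" gives "uioxvwh".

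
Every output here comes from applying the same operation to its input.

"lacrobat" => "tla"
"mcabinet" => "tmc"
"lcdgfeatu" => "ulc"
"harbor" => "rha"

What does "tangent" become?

The transformation: move the last character to the front, then keep only the first 3 characters.
"tangent" → "ttangen" → "tta".

tta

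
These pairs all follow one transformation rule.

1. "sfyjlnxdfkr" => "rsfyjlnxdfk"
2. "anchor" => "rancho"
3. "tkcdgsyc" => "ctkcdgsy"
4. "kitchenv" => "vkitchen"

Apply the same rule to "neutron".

The pattern: move the last character to the front.
So "neutron" becomes "nneutro".

nneutro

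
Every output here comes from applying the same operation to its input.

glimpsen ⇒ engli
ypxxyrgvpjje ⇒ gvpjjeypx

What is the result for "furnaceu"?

eufur

Looking at the pairs, the operation is to move the first 3 characters to the end (rotate left by 3), then delete the first 3 characters.
For "furnaceu", step one produces "naceufur"; step two turns that into "eufur".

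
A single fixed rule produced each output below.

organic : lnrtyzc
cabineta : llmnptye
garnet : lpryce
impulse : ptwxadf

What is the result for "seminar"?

lptxycd

The rule is to sort the characters into alphabetical order, then shift every letter 11 places forward in the alphabet (wrapping around).
Starting from "seminar": after the first operation, "aeimnrs"; after the second, "lptxycd".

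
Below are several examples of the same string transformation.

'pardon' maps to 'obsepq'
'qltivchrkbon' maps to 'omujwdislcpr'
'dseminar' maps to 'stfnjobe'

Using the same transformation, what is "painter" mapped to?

Looking at the pairs, the operation is to swap the first and last characters, then shift every letter 1 place forward in the alphabet (wrapping around).
Working it through for "painter": intermediate "raintep", final "sbjoufq".

sbjoufq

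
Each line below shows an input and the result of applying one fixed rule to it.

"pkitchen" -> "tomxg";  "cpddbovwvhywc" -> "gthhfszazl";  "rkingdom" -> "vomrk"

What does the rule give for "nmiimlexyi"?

rqmmqpi

Each output is the input with this applied: shift every letter 4 places forward in the alphabet (wrapping around), then delete the last 3 characters.
"nmiimlexyi" → "rqmmqpibcm" → "rqmmqpi".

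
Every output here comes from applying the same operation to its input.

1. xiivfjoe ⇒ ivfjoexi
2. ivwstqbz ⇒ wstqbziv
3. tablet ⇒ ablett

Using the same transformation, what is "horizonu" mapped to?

The pattern: swap the front and back halves of the string, then move the last 2 characters to the front (rotate right by 2).
Applying both steps to "horizonu": "zonuhori", then "rizonuho".

rizonuho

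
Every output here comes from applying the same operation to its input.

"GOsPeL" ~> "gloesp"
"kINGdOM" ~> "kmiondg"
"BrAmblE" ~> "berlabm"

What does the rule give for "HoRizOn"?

hnoorzi

The rule is to take characters alternately from the front and the back (1st, last, 2nd, 2nd-last, ...), then convert every letter to lowercase.
Applying both steps to "HoRizOn": "HnoORzi", then "hnoorzi".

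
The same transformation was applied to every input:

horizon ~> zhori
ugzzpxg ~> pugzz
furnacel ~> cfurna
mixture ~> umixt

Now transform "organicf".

iorgan

The transformation: delete the last 2 characters, then move the last character to the front.
Working it through for "organicf": intermediate "organi", final "iorgan".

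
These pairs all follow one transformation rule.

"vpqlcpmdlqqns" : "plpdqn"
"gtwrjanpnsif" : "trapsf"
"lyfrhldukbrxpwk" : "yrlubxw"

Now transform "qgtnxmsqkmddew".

In each case the input is transformed by: keep every other character starting from the second (positions 2nd, 4th, 6th, ...).
Applying that to "qgtnxmsqkmddew" gives "gnmqmdw".

gnmqmdw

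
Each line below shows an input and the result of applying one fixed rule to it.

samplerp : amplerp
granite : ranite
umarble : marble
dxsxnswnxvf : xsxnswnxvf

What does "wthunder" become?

thunder

The rule is to delete the first character.
Doing the same to "wthunder": "thunder".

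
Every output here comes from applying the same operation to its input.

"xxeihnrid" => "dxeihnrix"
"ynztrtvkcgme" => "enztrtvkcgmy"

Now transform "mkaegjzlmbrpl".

Each output is the input with this applied: swap the first and last characters.
So "mkaegjzlmbrpl" becomes "lkaegjzlmbrpm".

lkaegjzlmbrpm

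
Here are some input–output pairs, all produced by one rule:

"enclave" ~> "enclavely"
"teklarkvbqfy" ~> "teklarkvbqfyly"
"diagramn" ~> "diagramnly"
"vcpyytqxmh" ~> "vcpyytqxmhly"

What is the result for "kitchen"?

kitchenly

In each case the input is transformed by: append "ly".
Doing the same to "kitchen": "kitchenly".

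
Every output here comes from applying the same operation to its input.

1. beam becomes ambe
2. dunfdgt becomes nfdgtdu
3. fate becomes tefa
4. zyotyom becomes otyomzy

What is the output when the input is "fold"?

Each output is the input with this applied: move the first 2 characters to the end (rotate left by 2).
Doing the same to "fold": "ldfo".

ldfo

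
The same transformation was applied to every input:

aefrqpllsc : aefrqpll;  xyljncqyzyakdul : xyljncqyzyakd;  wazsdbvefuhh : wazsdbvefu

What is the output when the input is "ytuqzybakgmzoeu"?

Rule — delete the last 2 characters.
So "ytuqzybakgmzoeu" becomes "ytuqzybakgmzo".

ytuqzybakgmzo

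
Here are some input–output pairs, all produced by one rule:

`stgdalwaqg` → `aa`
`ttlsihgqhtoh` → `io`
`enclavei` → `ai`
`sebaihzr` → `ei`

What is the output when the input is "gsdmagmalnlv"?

aa

What's happening: keep one character in every 3, starting at position 2 (positions 2nd, 5th, 8th, ...), then keep only the vowels.
So "gsdmagmalnlv" becomes "aa".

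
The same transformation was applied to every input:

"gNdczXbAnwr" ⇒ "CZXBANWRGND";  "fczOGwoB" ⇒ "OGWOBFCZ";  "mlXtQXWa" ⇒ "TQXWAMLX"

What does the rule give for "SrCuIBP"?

In each case the input is transformed by: move the first 3 characters to the end (rotate left by 3), then convert every letter to uppercase.
Applying that to "SrCuIBP" gives "UIBPSRC".

UIBPSRC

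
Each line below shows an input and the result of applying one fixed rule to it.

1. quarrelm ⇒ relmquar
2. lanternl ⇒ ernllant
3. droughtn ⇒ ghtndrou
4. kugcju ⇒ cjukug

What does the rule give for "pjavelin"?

The pattern: swap the front and back halves of the string.
For "pjavelin" the result is "elinpjav".

elinpjav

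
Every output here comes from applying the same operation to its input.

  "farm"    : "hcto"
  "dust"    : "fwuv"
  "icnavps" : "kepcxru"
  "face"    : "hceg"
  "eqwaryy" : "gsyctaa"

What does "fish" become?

hkuj

Each output is the input with this applied: shift every letter 2 places forward in the alphabet (wrapping around).
For "fish" the result is "hkuj".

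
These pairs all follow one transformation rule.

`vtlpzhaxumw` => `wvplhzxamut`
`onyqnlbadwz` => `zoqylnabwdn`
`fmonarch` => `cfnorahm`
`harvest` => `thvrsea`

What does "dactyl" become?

ydtcla

The pattern: swap each adjacent pair of characters (1↔2, 3↔4, ...), then swap the first and last characters.
So "dactyl" becomes "ydtcla".
(Check on "onyqnlbadwz": → "noqylnabwdz" → "zoqylnabwdn" ✓)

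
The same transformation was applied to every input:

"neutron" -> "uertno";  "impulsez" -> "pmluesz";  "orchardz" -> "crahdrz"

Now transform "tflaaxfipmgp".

lfaafxpigmp

The rule is to delete the first character, then swap each adjacent pair of characters (1↔2, 3↔4, ...).
Working it through for "tflaaxfipmgp": intermediate "flaaxfipmgp", final "lfaafxpigmp".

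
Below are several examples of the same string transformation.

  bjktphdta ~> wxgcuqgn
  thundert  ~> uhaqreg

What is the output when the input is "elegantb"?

The pattern: delete the first character, then shift every letter 13 places forward in the alphabet (wrapping around) — i.e. ROT13.
"elegantb" → "legantb" → "yrtnago".

yrtnago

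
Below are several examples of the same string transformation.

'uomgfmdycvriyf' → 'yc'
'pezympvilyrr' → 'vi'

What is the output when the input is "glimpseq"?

What's happening: swap the front and back halves of the string, then keep only the first 2 characters.
On "glimpseq" that produces "ps".

ps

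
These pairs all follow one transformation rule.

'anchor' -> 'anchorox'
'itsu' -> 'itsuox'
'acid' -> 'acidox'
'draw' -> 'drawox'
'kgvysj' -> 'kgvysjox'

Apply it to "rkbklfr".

Each output is the input with this applied: append "ox".
On "rkbklfr" that produces "rkbklfrox".

rkbklfrox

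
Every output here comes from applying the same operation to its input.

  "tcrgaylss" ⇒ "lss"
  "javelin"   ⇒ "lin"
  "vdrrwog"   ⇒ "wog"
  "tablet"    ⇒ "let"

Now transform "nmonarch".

What's happening: keep only the last 3 characters.
Applying that to "nmonarch" gives "rch".

rch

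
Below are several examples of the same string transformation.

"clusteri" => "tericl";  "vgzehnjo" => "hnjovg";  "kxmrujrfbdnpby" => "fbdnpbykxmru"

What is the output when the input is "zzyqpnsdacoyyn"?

dacoyynzzyqp

What's happening: swap the front and back halves of the string, then delete the last 2 characters.
On "zzyqpnsdacoyyn": the first step gives "dacoyynzzyqpns", and the second then gives "dacoyynzzyqp".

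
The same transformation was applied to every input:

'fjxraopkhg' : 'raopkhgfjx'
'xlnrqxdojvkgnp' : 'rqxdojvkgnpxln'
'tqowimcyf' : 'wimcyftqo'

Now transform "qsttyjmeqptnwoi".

tyjmeqptnwoiqst

In each case the input is transformed by: move the first 3 characters to the end (rotate left by 3).
Doing the same to "qsttyjmeqptnwoi": "tyjmeqptnwoiqst".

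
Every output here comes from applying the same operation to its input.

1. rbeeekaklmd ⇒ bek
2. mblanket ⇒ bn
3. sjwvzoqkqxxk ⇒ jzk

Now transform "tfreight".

fi

Each output is the input with this applied: keep one character in every 3, starting at position 2 (positions 2nd, 5th, 8th, ...), then delete the last character.
Starting from "tfreight": after the first operation, "fit"; after the second, "fi".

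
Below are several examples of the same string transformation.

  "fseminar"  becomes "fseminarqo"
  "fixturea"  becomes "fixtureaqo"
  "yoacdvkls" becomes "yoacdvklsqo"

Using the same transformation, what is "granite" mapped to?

The rule is to append "qo".
For "granite" the result is "graniteqo".

graniteqo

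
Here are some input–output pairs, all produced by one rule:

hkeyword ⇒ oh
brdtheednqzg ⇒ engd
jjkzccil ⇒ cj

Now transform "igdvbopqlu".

Looking at the pairs, the operation is to move the first 3 characters to the end (rotate left by 3), then keep one character in every 3, starting at position 3 (positions 3rd, 6th, 9th, ...).
Starting from "igdvbopqlu": after the first operation, "vbopqluigd"; after the second, "olg".

olg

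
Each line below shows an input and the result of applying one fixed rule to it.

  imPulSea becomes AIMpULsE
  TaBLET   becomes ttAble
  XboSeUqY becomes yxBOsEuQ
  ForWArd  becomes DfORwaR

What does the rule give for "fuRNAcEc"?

Rule — move the last character to the front, then flip the case of every letter.
On "fuRNAcEc" that produces "CFUrnaCe".

CFUrnaCe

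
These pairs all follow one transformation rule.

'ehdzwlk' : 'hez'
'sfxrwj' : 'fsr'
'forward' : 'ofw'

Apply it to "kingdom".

ikg

The pattern: swap each adjacent pair of characters (1↔2, 3↔4, ...), then keep only the first 3 characters.
Starting from "kingdom": after the first operation, "ikgnodm"; after the second, "ikg".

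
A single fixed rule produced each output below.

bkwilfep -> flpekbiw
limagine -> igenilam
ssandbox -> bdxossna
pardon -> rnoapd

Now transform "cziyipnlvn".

ilnnvzcyip

Looking at the pairs, the operation is to swap each adjacent pair of characters (1↔2, 3↔4, ...), then swap the front and back halves of the string.
So "cziyipnlvn" becomes "ilnnvzcyip".
(Check on "pardon": → "apdrno" → "rnoapd" ✓)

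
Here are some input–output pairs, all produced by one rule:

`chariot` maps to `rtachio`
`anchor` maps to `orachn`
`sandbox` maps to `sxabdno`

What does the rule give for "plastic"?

stacilp

Each output is the input with this applied: sort the characters into alphabetical order, then move the last 2 characters to the front (rotate right by 2).
Applying that to "plastic" gives "stacilp".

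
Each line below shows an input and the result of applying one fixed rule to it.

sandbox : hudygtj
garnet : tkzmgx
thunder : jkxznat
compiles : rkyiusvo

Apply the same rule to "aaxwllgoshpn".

nvtggdcrrmuy

The rule is to move the last 3 characters to the front (rotate right by 3), then shift every letter 6 places forward in the alphabet (wrapping around).
Working it through for "aaxwllgoshpn": intermediate "hpnaaxwllgos", final "nvtggdcrrmuy".
(Check on "compiles": → "lescompi" → "rkyiusvo" ✓)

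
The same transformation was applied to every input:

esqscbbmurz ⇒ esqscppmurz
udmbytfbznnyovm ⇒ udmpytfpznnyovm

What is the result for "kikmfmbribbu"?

The transformation: replace every "b" with "p".
"kikmfmbribbu" → "kikmfmprippu".

kikmfmprippu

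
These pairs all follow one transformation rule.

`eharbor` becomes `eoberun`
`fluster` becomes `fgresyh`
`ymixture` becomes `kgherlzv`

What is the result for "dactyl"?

The pattern: shift every letter 13 places forward in the alphabet (wrapping around) — i.e. ROT13, then move the first 3 characters to the end (rotate left by 3).
On "dactyl": the first step gives "qnpgly", and the second then gives "glyqnp".

glyqnp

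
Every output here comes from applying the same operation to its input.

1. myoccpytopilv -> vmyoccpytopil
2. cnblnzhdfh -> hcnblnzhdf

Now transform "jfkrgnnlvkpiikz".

zjfkrgnnlvkpiik

The transformation: move the last character to the front.
Applying that to "jfkrgnnlvkpiikz" gives "zjfkrgnnlvkpiik".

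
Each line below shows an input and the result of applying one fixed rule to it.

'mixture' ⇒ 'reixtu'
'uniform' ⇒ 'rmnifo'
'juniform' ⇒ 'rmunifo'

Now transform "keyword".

rdeywo

Each output is the input with this applied: delete the first character, then move the last 2 characters to the front (rotate right by 2).
For "keyword", step one produces "eyword"; step two turns that into "rdeywo".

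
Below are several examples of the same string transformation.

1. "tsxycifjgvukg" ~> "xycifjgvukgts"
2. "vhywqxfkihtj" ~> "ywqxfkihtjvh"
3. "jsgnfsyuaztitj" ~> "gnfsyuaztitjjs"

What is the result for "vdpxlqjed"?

pxlqjedvd

Each output is the input with this applied: move the first 2 characters to the end (rotate left by 2).
Doing the same to "vdpxlqjed": "pxlqjedvd".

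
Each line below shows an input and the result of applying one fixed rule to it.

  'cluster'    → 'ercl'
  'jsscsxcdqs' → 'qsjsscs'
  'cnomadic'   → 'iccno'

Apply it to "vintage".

The pattern: move the last 2 characters to the front (rotate right by 2), then delete the last 3 characters.
So "vintage" becomes "gevi".

gevi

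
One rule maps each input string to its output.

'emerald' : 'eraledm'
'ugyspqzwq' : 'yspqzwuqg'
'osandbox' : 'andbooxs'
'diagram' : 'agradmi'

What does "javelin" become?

The rule is to swap the first and last characters, then move the first 2 characters to the end (rotate left by 2).
For "javelin", step one produces "navelij"; step two turns that into "velijna".

velijna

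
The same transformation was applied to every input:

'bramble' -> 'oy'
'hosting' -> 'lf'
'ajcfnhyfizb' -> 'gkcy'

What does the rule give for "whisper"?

em

The transformation: shift every letter 3 places backward in the alphabet (wrapping around), then keep one character in every 3, starting at position 2 (positions 2nd, 5th, 8th, ...).
"whisper" → "tefpmbo" → "em".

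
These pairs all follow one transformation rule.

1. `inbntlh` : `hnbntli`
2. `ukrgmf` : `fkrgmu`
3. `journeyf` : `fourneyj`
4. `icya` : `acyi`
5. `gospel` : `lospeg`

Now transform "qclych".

In each case the input is transformed by: swap the first and last characters.
On "qclych" that produces "hclycq".

hclycq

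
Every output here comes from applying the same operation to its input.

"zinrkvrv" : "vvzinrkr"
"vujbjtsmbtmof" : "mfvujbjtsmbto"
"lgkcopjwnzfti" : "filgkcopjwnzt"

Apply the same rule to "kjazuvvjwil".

The transformation: move the last 2 characters to the front (rotate right by 2), then swap the first and last characters.
Applying both steps to "kjazuvvjwil": "ilkjazuvvjw", then "wlkjazuvvji".

wlkjazuvvji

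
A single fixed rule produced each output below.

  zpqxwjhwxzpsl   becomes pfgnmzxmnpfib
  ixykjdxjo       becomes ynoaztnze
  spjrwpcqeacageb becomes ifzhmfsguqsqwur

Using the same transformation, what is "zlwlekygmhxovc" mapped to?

Rule — shift every letter 10 places backward in the alphabet (wrapping around).
"zlwlekygmhxovc" → "pbmbuaowcxnels".

pbmbuaowcxnels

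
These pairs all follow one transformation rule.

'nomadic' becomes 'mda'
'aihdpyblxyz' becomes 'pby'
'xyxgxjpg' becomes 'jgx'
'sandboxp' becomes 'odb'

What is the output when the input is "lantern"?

The rule is to take characters alternately from the front and the back (1st, last, 2nd, 2nd-last, ...), then keep only the last 3 characters.
Doing the same to "lantern": "net".

net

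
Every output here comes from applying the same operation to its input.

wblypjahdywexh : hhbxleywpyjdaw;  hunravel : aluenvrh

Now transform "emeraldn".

anmdelre

The pattern: take characters alternately from the front and the back (1st, last, 2nd, 2nd-last, ...), then swap the first and last characters.
On "emeraldn": the first step gives "enmdelra", and the second then gives "anmdelre".
(Check on "hunravel": → "hluenvra" → "aluenvrh" ✓)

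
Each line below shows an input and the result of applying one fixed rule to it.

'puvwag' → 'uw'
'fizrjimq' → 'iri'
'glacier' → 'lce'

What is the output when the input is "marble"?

In each case the input is transformed by: delete the last character, then keep every other character starting from the second (positions 2nd, 4th, 6th, ...).
"marble" → "marbl" → "ab".
(Check on "puvwag": → "puvwa" → "uw" ✓)

ab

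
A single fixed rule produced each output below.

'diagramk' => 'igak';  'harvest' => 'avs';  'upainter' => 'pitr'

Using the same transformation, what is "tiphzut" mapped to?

ihu

The transformation: keep every other character starting from the second (positions 2nd, 4th, 6th, ...).
On "tiphzut" that produces "ihu".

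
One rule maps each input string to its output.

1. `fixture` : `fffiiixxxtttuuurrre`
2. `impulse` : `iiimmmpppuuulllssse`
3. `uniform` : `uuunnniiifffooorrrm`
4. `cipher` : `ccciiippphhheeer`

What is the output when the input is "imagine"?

What's happening: repeat every character 3 times, then delete the last 2 characters.
Working it through for "imagine": intermediate "iiimmmaaagggiiinnneee", final "iiimmmaaagggiiinnne".

iiimmmaaagggiiinnne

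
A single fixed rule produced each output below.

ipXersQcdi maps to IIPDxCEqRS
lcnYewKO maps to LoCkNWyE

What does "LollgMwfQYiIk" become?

In each case the input is transformed by: take characters alternately from the front and the back (1st, last, 2nd, 2nd-last, ...), then flip the case of every letter.
For "LollgMwfQYiIk", step one produces "LkoIlilYgQMfw"; step two turns that into "lKOiLILyGqmFW".

lKOiLILyGqmFW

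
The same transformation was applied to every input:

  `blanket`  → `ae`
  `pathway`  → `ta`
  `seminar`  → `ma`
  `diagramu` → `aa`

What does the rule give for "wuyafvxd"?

yv

Rule — keep one character in every 3, starting at position 3 (positions 3rd, 6th, 9th, ...).
So "wuyafvxd" becomes "yv".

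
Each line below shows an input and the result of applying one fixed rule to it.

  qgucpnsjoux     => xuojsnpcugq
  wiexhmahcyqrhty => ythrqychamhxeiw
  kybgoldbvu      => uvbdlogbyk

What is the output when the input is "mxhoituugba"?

abguutiohxm

Each output is the input with this applied: reverse the string.
Doing the same to "mxhoituugba": "abguutiohxm".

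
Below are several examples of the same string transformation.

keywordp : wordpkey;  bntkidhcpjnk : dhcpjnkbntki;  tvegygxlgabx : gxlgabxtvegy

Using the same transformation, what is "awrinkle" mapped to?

inkleawr

The rule is to swap the front and back halves of the string, then move the last character to the front.
"awrinkle" → "nkleawri" → "inkleawr".
(Check on "bntkidhcpjnk": → "hcpjnkbntkid" → "dhcpjnkbntki" ✓)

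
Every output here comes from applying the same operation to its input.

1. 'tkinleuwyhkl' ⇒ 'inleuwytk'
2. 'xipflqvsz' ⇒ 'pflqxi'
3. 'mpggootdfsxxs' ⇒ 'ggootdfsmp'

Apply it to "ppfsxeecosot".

fsxeecopp

The rule is to delete the last 3 characters, then move the first 2 characters to the end (rotate left by 2).
"ppfsxeecosot" → "ppfsxeeco" → "fsxeecopp".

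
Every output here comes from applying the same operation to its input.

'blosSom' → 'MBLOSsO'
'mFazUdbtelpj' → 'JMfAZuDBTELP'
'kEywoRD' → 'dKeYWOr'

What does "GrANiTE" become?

Each output is the input with this applied: move the last character to the front, then flip the case of every letter.
For "GrANiTE", step one produces "EGrANiT"; step two turns that into "egRanIt".

egRanIt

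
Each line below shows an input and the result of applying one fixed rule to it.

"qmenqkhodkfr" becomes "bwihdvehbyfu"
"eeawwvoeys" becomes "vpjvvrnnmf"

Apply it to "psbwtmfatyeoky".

Each output is the input with this applied: shift every letter 9 places backward in the alphabet (wrapping around), then move the last 3 characters to the front (rotate right by 3).
Starting from "psbwtmfatyeoky": after the first operation, "gjsnkdwrkpvfbp"; after the second, "fbpgjsnkdwrkpv".

fbpgjsnkdwrkpv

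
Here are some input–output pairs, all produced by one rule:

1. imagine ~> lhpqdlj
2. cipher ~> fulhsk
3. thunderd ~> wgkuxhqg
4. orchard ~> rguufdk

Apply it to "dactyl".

godbfw

Rule — shift every letter 3 places forward in the alphabet (wrapping around), then take characters alternately from the front and the back (1st, last, 2nd, 2nd-last, ...).
Working it through for "dactyl": intermediate "gdfwbo", final "godbfw".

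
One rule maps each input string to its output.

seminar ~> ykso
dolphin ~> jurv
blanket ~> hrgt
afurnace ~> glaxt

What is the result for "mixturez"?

sodza

Rule — shift every letter 6 places forward in the alphabet (wrapping around), then delete the last 3 characters.
Applying that to "mixturez" gives "sodza".
(Check on "seminar": → "yksotgx" → "ykso" ✓)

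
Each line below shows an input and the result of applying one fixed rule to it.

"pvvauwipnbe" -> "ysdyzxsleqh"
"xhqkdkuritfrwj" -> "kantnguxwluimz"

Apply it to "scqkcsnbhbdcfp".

fvntvfeqekfgsi

The rule is to swap each adjacent pair of characters (1↔2, 3↔4, ...), then shift every letter 3 places forward in the alphabet (wrapping around).
Applying both steps to "scqkcsnbhbdcfp": "cskqscbnbhcdpf", then "fvntvfeqekfgsi".
(Check on "xhqkdkuritfrwj": → "hxkqkdrutirfjw" → "kantnguxwluimz" ✓)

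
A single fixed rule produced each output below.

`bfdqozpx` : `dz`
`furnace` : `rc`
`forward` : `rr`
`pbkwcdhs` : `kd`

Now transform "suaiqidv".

What's happening: keep one character in every 3, starting at position 3 (positions 3rd, 6th, 9th, ...).
"suaiqidv" → "ai".

ai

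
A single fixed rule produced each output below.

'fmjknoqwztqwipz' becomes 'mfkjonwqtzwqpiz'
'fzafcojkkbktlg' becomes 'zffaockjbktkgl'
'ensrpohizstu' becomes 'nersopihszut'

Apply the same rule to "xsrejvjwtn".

Rule — swap each adjacent pair of characters (1↔2, 3↔4, ...).
So "xsrejvjwtn" becomes "sxervjwjnt".

sxervjwjnt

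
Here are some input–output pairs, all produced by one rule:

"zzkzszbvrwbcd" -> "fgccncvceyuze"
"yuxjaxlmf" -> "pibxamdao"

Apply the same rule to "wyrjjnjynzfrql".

The pattern: shift every letter 3 places forward in the alphabet (wrapping around), then move the last 2 characters to the front (rotate right by 2).
"wyrjjnjynzfrql" → "zbummqmbqciuto" → "tozbummqmbqciu".
(Check on "zzkzszbvrwbcd": → "ccncvceyuzefg" → "fgccncvceyuze" ✓)

tozbummqmbqciu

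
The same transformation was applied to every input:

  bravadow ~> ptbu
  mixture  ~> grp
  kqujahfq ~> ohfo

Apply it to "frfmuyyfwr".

pkwdp

The rule is to shift every letter 2 places backward in the alphabet (wrapping around), then keep every other character starting from the second (positions 2nd, 4th, 6th, ...).
On "frfmuyyfwr": the first step gives "dpdkswwdup", and the second then gives "pkwdp".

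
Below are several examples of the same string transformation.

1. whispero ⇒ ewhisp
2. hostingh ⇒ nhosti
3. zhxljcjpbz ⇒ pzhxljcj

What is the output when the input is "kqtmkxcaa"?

Rule — delete the last 2 characters, then move the last character to the front.
Starting from "kqtmkxcaa": after the first operation, "kqtmkxc"; after the second, "ckqtmkx".

ckqtmkx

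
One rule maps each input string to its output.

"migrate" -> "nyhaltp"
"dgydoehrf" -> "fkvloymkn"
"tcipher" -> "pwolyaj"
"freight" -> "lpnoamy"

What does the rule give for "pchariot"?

ohypvawj

Rule — move the first 2 characters to the end (rotate left by 2), then shift every letter 7 places forward in the alphabet (wrapping around).
Applying both steps to "pchariot": "hariotpc", then "ohypvawj".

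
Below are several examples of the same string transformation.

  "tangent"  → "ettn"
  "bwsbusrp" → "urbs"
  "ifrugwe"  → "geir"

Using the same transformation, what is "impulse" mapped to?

The transformation: keep every other character starting from the first (positions 1st, 3rd, 5th, ...), then move the first 2 characters to the end (rotate left by 2).
Starting from "impulse": after the first operation, "iple"; after the second, "leip".
(Check on "bwsbusrp": → "bsur" → "urbs" ✓)

leip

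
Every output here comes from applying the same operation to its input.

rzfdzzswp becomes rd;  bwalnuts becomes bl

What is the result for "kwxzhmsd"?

The pattern: keep one character in every 3, starting at position 1 (positions 1st, 4th, 7th, ...), then delete the last character.
"kwxzhmsd" → "kzs" → "kz".
(Check on "rzfdzzswp": → "rds" → "rd" ✓)

kz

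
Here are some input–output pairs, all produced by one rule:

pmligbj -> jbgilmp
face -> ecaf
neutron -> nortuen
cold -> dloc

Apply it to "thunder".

rednuht

The pattern: reverse the string.
On "thunder" that produces "rednuht".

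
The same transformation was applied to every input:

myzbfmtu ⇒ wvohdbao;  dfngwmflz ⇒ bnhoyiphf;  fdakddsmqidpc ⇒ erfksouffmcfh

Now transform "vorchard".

ftcjetqx

The pattern: reverse the string, then shift every letter 2 places forward in the alphabet (wrapping around).
Doing the same to "vorchard": "ftcjetqx".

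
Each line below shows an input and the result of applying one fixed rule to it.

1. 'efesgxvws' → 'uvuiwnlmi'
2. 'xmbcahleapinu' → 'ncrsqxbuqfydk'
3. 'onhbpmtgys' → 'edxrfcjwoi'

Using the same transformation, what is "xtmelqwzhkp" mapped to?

njcubgmpxaf

The pattern: shift every letter 10 places backward in the alphabet (wrapping around).
Doing the same to "xtmelqwzhkp": "njcubgmpxaf".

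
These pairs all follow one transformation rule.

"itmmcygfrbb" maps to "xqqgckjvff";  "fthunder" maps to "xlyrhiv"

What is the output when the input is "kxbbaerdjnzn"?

In each case the input is transformed by: shift every letter 4 places forward in the alphabet (wrapping around), then delete the first character.
"kxbbaerdjnzn" → "obffeivhnrdr" → "bffeivhnrdr".
(Check on "itmmcygfrbb": → "mxqqgckjvff" → "xqqgckjvff" ✓)

bffeivhnrdr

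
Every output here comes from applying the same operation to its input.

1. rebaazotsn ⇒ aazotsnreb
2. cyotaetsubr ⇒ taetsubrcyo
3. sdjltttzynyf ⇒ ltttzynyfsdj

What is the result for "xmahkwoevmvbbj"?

The pattern: move the first 3 characters to the end (rotate left by 3).
On "xmahkwoevmvbbj" that produces "hkwoevmvbbjxma".

hkwoevmvbbjxma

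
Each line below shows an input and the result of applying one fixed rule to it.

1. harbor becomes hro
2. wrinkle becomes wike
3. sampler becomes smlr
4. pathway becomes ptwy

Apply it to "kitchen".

What's happening: keep every other character starting from the first (positions 1st, 3rd, 5th, ...).
Doing the same to "kitchen": "kthn".

kthn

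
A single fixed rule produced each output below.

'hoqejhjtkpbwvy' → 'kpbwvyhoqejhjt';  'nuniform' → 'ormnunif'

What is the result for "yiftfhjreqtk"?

Looking at the pairs, the operation is to move the first character to the end, then swap the front and back halves of the string.
Starting from "yiftfhjreqtk": after the first operation, "iftfhjreqtky"; after the second, "reqtkyiftfhj".

reqtkyiftfhj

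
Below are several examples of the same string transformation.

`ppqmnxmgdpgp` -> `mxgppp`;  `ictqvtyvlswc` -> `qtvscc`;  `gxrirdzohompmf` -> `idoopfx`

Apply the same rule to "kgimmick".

Looking at the pairs, the operation is to move the first 3 characters to the end (rotate left by 3), then keep every other character starting from the first (positions 1st, 3rd, 5th, ...).
"kgimmick" → "mikg".

mikg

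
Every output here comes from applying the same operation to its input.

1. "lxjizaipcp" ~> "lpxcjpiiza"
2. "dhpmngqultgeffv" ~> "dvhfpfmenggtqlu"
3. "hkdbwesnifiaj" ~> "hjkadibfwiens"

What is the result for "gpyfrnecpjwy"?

The transformation: take characters alternately from the front and the back (1st, last, 2nd, 2nd-last, ...).
Doing the same to "gpyfrnecpjwy": "gypwyjfprcne".

gypwyjfprcne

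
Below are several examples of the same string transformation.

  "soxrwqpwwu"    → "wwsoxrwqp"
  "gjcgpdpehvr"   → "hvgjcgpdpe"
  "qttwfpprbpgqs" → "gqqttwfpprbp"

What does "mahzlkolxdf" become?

xdmahzlkol

Each output is the input with this applied: delete the last character, then move the last 2 characters to the front (rotate right by 2).
Working it through for "mahzlkolxdf": intermediate "mahzlkolxd", final "xdmahzlkol".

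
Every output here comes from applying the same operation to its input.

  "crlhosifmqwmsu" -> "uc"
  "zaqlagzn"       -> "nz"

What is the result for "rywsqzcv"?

vr

The rule is to move the last character to the front, then keep only the first 2 characters.
"rywsqzcv" → "vrywsqzc" → "vr".
(Check on "crlhosifmqwmsu": → "ucrlhosifmqwms" → "uc" ✓)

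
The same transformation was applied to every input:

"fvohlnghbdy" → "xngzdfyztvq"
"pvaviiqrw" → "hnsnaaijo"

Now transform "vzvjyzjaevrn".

nrnbqrbswnjf

Rule — shift every letter 8 places backward in the alphabet (wrapping around).
Doing the same to "vzvjyzjaevrn": "nrnbqrbswnjf".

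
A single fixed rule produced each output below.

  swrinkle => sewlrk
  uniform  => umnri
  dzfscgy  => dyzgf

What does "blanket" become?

Rule — take characters alternately from the front and the back (1st, last, 2nd, 2nd-last, ...), then delete the last 2 characters.
"blanket" → "btlea".

btlea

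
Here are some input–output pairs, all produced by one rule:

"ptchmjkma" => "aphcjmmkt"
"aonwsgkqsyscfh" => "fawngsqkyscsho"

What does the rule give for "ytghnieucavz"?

Rule — swap each adjacent pair of characters (1↔2, 3↔4, ...), then swap the first and last characters.
Working it through for "ytghnieucavz": intermediate "tyhginueaczv", final "vyhginueaczt".
(Check on "ptchmjkma": → "tphcjmmka" → "aphcjmmkt" ✓)

vyhginueaczt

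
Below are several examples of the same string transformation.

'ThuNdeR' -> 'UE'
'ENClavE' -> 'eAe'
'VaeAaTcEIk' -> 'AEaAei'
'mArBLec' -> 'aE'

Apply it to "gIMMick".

iI

The rule is to flip the case of every letter, then keep only the vowels.
On "gIMMick": the first step gives "GimmICK", and the second then gives "iI".
(Check on "ThuNdeR": → "tHUnDEr" → "UE" ✓)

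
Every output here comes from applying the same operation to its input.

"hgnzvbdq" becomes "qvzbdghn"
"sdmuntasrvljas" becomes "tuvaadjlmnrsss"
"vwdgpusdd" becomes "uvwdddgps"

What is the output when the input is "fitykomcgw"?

What's happening: sort the characters into alphabetical order, then move the last 3 characters to the front (rotate right by 3).
"fitykomcgw" → "cfgikmotwy" → "twycfgikmo".

twycfgikmo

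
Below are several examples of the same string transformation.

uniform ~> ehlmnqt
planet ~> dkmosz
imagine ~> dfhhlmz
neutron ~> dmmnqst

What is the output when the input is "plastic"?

bhkorsz

The rule is to shift every letter 1 place backward in the alphabet (wrapping around), then sort the characters into alphabetical order.
On "plastic": the first step gives "okzrshb", and the second then gives "bhkorsz".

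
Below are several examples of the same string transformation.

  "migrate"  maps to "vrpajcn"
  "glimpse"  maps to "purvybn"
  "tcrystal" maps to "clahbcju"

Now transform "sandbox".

bjwmkxg

The pattern: shift every letter 9 places forward in the alphabet (wrapping around).
Doing the same to "sandbox": "bjwmkxg".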